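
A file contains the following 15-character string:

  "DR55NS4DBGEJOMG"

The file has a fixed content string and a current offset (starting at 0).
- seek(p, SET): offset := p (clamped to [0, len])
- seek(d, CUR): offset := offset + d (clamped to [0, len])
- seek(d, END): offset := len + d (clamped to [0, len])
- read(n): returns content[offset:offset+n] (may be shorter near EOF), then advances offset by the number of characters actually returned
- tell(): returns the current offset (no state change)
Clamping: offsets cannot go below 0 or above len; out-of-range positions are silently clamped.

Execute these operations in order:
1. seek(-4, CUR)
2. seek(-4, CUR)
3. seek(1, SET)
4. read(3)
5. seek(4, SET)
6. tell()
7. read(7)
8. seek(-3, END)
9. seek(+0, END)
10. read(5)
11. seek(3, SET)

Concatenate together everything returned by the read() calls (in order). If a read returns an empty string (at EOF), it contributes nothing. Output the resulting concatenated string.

After 1 (seek(-4, CUR)): offset=0
After 2 (seek(-4, CUR)): offset=0
After 3 (seek(1, SET)): offset=1
After 4 (read(3)): returned 'R55', offset=4
After 5 (seek(4, SET)): offset=4
After 6 (tell()): offset=4
After 7 (read(7)): returned 'NS4DBGE', offset=11
After 8 (seek(-3, END)): offset=12
After 9 (seek(+0, END)): offset=15
After 10 (read(5)): returned '', offset=15
After 11 (seek(3, SET)): offset=3

Answer: R55NS4DBGE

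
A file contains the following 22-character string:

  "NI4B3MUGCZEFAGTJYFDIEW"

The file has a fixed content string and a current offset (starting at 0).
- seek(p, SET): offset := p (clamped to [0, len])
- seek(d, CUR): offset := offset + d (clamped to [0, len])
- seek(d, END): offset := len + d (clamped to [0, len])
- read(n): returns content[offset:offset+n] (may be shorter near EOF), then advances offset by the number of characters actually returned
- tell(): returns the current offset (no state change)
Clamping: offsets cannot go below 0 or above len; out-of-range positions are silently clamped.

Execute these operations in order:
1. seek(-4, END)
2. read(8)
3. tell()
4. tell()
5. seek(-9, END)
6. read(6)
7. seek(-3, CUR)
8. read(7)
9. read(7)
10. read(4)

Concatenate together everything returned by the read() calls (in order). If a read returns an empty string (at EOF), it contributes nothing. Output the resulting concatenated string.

Answer: DIEWGTJYFDYFDIEW

Derivation:
After 1 (seek(-4, END)): offset=18
After 2 (read(8)): returned 'DIEW', offset=22
After 3 (tell()): offset=22
After 4 (tell()): offset=22
After 5 (seek(-9, END)): offset=13
After 6 (read(6)): returned 'GTJYFD', offset=19
After 7 (seek(-3, CUR)): offset=16
After 8 (read(7)): returned 'YFDIEW', offset=22
After 9 (read(7)): returned '', offset=22
After 10 (read(4)): returned '', offset=22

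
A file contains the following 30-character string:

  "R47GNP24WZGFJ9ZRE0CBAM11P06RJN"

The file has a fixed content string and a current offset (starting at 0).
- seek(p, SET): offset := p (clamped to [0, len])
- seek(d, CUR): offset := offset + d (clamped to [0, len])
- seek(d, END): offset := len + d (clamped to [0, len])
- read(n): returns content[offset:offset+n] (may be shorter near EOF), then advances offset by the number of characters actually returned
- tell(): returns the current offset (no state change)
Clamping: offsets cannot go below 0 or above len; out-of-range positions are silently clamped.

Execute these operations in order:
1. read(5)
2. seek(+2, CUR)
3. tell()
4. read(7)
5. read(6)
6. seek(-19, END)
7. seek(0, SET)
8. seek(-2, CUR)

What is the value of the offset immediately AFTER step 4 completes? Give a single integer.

Answer: 14

Derivation:
After 1 (read(5)): returned 'R47GN', offset=5
After 2 (seek(+2, CUR)): offset=7
After 3 (tell()): offset=7
After 4 (read(7)): returned '4WZGFJ9', offset=14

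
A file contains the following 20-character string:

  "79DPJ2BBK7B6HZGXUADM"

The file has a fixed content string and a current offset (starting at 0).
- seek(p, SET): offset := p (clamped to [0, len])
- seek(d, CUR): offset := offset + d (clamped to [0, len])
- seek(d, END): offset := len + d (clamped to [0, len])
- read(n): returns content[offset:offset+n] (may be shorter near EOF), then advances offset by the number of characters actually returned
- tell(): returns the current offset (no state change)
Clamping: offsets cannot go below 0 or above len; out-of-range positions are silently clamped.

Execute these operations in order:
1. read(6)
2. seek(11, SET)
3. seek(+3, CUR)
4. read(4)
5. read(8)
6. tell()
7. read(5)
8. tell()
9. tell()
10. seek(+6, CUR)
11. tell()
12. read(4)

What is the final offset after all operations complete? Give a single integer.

Answer: 20

Derivation:
After 1 (read(6)): returned '79DPJ2', offset=6
After 2 (seek(11, SET)): offset=11
After 3 (seek(+3, CUR)): offset=14
After 4 (read(4)): returned 'GXUA', offset=18
After 5 (read(8)): returned 'DM', offset=20
After 6 (tell()): offset=20
After 7 (read(5)): returned '', offset=20
After 8 (tell()): offset=20
After 9 (tell()): offset=20
After 10 (seek(+6, CUR)): offset=20
After 11 (tell()): offset=20
After 12 (read(4)): returned '', offset=20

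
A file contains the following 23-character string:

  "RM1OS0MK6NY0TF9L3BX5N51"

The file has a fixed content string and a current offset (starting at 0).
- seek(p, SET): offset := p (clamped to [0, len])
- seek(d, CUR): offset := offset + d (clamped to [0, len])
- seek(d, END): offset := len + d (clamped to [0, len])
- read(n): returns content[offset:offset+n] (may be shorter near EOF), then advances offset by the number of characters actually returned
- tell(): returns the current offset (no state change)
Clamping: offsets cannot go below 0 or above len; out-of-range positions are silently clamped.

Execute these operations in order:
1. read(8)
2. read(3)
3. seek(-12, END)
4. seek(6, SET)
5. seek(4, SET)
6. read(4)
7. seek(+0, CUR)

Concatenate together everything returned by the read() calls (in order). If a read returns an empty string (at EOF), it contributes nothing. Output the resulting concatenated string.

After 1 (read(8)): returned 'RM1OS0MK', offset=8
After 2 (read(3)): returned '6NY', offset=11
After 3 (seek(-12, END)): offset=11
After 4 (seek(6, SET)): offset=6
After 5 (seek(4, SET)): offset=4
After 6 (read(4)): returned 'S0MK', offset=8
After 7 (seek(+0, CUR)): offset=8

Answer: RM1OS0MK6NYS0MK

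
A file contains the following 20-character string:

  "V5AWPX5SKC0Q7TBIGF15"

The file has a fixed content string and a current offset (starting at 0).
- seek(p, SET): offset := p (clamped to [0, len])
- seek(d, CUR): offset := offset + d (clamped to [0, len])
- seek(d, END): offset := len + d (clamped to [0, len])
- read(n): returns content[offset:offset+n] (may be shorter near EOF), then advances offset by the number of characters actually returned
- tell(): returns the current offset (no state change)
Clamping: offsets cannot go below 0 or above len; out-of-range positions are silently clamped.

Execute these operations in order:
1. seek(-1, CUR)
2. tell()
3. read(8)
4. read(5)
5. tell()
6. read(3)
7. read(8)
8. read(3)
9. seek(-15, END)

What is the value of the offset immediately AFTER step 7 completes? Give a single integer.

After 1 (seek(-1, CUR)): offset=0
After 2 (tell()): offset=0
After 3 (read(8)): returned 'V5AWPX5S', offset=8
After 4 (read(5)): returned 'KC0Q7', offset=13
After 5 (tell()): offset=13
After 6 (read(3)): returned 'TBI', offset=16
After 7 (read(8)): returned 'GF15', offset=20

Answer: 20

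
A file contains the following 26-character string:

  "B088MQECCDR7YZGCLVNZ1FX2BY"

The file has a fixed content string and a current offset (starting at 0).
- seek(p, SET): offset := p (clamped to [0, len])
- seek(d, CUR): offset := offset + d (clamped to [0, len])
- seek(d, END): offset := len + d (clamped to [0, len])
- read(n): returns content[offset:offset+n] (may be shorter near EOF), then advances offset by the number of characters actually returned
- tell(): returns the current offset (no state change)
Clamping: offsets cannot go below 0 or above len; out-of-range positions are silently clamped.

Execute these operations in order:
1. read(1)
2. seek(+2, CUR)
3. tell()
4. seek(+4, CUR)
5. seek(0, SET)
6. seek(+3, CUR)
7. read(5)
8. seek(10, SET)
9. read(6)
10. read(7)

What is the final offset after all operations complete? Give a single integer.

After 1 (read(1)): returned 'B', offset=1
After 2 (seek(+2, CUR)): offset=3
After 3 (tell()): offset=3
After 4 (seek(+4, CUR)): offset=7
After 5 (seek(0, SET)): offset=0
After 6 (seek(+3, CUR)): offset=3
After 7 (read(5)): returned '8MQEC', offset=8
After 8 (seek(10, SET)): offset=10
After 9 (read(6)): returned 'R7YZGC', offset=16
After 10 (read(7)): returned 'LVNZ1FX', offset=23

Answer: 23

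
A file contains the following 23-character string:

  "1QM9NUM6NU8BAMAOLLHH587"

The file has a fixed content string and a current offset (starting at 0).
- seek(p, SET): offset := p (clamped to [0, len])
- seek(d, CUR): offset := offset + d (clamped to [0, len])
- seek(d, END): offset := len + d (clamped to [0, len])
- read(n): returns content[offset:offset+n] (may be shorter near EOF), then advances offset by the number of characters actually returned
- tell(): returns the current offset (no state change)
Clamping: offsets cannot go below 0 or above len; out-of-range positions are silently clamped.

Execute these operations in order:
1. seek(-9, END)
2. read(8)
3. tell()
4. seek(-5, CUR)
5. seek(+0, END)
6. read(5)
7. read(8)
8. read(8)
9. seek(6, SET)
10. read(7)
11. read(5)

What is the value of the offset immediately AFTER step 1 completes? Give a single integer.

Answer: 14

Derivation:
After 1 (seek(-9, END)): offset=14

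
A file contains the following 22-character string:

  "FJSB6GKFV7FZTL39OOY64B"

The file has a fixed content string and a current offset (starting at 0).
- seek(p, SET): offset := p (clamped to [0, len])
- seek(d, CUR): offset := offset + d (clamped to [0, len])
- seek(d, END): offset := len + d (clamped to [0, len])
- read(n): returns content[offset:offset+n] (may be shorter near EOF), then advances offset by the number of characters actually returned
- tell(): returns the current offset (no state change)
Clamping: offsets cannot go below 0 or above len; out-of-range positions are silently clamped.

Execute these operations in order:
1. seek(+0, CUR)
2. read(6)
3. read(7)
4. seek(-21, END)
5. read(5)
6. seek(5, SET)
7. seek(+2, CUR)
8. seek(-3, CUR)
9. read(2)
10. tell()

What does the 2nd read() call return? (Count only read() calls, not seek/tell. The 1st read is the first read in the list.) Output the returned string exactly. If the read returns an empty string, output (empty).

Answer: KFV7FZT

Derivation:
After 1 (seek(+0, CUR)): offset=0
After 2 (read(6)): returned 'FJSB6G', offset=6
After 3 (read(7)): returned 'KFV7FZT', offset=13
After 4 (seek(-21, END)): offset=1
After 5 (read(5)): returned 'JSB6G', offset=6
After 6 (seek(5, SET)): offset=5
After 7 (seek(+2, CUR)): offset=7
After 8 (seek(-3, CUR)): offset=4
After 9 (read(2)): returned '6G', offset=6
After 10 (tell()): offset=6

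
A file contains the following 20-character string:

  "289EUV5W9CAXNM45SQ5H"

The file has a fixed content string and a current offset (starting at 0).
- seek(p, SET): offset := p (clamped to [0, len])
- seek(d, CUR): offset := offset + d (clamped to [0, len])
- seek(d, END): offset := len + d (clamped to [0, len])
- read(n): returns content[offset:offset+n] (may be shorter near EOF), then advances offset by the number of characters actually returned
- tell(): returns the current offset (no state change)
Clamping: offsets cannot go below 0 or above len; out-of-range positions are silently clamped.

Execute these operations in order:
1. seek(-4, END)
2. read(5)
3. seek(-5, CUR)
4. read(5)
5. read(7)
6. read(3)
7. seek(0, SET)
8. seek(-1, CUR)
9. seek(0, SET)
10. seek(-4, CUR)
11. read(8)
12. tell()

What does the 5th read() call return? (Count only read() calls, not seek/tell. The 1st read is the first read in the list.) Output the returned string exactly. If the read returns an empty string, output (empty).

Answer: 289EUV5W

Derivation:
After 1 (seek(-4, END)): offset=16
After 2 (read(5)): returned 'SQ5H', offset=20
After 3 (seek(-5, CUR)): offset=15
After 4 (read(5)): returned '5SQ5H', offset=20
After 5 (read(7)): returned '', offset=20
After 6 (read(3)): returned '', offset=20
After 7 (seek(0, SET)): offset=0
After 8 (seek(-1, CUR)): offset=0
After 9 (seek(0, SET)): offset=0
After 10 (seek(-4, CUR)): offset=0
After 11 (read(8)): returned '289EUV5W', offset=8
After 12 (tell()): offset=8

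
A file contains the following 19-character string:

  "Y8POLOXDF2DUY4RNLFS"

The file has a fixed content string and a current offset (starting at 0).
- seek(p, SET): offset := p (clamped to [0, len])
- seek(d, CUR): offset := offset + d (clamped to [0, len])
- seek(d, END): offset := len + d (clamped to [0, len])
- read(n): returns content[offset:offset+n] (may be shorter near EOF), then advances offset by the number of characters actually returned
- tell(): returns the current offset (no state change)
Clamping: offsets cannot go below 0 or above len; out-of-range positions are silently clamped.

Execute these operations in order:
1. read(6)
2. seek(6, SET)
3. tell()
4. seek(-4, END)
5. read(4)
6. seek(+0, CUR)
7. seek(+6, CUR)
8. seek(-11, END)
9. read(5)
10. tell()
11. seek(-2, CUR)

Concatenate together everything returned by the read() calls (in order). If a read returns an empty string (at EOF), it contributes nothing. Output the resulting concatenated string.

After 1 (read(6)): returned 'Y8POLO', offset=6
After 2 (seek(6, SET)): offset=6
After 3 (tell()): offset=6
After 4 (seek(-4, END)): offset=15
After 5 (read(4)): returned 'NLFS', offset=19
After 6 (seek(+0, CUR)): offset=19
After 7 (seek(+6, CUR)): offset=19
After 8 (seek(-11, END)): offset=8
After 9 (read(5)): returned 'F2DUY', offset=13
After 10 (tell()): offset=13
After 11 (seek(-2, CUR)): offset=11

Answer: Y8POLONLFSF2DUY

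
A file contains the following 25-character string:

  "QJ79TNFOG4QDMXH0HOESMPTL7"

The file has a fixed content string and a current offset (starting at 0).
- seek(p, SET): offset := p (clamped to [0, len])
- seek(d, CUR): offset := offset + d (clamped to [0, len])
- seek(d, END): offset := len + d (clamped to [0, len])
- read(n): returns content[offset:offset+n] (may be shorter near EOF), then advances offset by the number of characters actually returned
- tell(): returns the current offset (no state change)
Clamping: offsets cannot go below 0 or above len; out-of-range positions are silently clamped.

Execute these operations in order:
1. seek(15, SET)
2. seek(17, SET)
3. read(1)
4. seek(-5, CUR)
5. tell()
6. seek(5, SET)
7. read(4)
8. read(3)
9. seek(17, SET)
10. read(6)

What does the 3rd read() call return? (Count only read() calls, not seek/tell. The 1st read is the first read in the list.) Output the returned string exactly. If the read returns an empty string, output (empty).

After 1 (seek(15, SET)): offset=15
After 2 (seek(17, SET)): offset=17
After 3 (read(1)): returned 'O', offset=18
After 4 (seek(-5, CUR)): offset=13
After 5 (tell()): offset=13
After 6 (seek(5, SET)): offset=5
After 7 (read(4)): returned 'NFOG', offset=9
After 8 (read(3)): returned '4QD', offset=12
After 9 (seek(17, SET)): offset=17
After 10 (read(6)): returned 'OESMPT', offset=23

Answer: 4QD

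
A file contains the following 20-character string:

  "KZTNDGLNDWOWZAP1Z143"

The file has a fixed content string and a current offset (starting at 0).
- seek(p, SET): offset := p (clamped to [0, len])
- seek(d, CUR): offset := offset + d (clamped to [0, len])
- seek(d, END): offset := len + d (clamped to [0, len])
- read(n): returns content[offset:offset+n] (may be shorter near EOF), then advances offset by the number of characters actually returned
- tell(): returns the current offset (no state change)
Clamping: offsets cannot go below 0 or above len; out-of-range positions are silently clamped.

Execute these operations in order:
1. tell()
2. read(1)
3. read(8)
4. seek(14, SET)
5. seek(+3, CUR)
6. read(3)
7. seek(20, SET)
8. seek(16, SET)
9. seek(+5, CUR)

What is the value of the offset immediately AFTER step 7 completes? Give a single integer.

After 1 (tell()): offset=0
After 2 (read(1)): returned 'K', offset=1
After 3 (read(8)): returned 'ZTNDGLND', offset=9
After 4 (seek(14, SET)): offset=14
After 5 (seek(+3, CUR)): offset=17
After 6 (read(3)): returned '143', offset=20
After 7 (seek(20, SET)): offset=20

Answer: 20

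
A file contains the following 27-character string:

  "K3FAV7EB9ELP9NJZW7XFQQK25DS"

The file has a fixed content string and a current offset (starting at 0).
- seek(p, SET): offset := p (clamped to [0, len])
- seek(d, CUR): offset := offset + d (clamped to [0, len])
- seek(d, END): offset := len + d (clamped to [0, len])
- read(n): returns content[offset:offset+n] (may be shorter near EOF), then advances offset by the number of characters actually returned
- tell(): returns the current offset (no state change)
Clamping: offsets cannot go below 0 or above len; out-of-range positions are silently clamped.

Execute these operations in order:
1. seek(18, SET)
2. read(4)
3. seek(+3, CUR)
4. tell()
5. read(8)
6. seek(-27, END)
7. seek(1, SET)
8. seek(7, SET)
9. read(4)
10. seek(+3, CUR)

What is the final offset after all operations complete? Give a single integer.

After 1 (seek(18, SET)): offset=18
After 2 (read(4)): returned 'XFQQ', offset=22
After 3 (seek(+3, CUR)): offset=25
After 4 (tell()): offset=25
After 5 (read(8)): returned 'DS', offset=27
After 6 (seek(-27, END)): offset=0
After 7 (seek(1, SET)): offset=1
After 8 (seek(7, SET)): offset=7
After 9 (read(4)): returned 'B9EL', offset=11
After 10 (seek(+3, CUR)): offset=14

Answer: 14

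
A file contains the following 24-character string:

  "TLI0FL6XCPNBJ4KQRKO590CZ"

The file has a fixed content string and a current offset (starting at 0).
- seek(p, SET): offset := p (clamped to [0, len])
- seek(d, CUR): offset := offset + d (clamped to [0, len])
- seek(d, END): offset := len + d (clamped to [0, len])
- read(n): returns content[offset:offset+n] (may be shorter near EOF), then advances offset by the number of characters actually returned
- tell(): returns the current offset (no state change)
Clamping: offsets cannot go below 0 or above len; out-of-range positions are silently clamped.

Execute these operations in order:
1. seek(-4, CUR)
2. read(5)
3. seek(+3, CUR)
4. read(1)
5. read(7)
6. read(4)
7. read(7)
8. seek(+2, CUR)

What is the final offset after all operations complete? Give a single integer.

Answer: 24

Derivation:
After 1 (seek(-4, CUR)): offset=0
After 2 (read(5)): returned 'TLI0F', offset=5
After 3 (seek(+3, CUR)): offset=8
After 4 (read(1)): returned 'C', offset=9
After 5 (read(7)): returned 'PNBJ4KQ', offset=16
After 6 (read(4)): returned 'RKO5', offset=20
After 7 (read(7)): returned '90CZ', offset=24
After 8 (seek(+2, CUR)): offset=24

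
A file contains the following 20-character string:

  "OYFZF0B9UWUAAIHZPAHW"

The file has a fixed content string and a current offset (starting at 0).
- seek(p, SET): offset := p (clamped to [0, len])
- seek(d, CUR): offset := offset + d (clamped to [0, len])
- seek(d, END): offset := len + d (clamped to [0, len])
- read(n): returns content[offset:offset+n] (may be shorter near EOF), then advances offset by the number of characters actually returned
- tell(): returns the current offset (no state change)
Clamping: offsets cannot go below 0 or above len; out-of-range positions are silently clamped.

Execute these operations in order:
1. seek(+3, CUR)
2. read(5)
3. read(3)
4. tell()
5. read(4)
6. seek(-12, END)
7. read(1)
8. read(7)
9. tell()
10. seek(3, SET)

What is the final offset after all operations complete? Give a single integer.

After 1 (seek(+3, CUR)): offset=3
After 2 (read(5)): returned 'ZF0B9', offset=8
After 3 (read(3)): returned 'UWU', offset=11
After 4 (tell()): offset=11
After 5 (read(4)): returned 'AAIH', offset=15
After 6 (seek(-12, END)): offset=8
After 7 (read(1)): returned 'U', offset=9
After 8 (read(7)): returned 'WUAAIHZ', offset=16
After 9 (tell()): offset=16
After 10 (seek(3, SET)): offset=3

Answer: 3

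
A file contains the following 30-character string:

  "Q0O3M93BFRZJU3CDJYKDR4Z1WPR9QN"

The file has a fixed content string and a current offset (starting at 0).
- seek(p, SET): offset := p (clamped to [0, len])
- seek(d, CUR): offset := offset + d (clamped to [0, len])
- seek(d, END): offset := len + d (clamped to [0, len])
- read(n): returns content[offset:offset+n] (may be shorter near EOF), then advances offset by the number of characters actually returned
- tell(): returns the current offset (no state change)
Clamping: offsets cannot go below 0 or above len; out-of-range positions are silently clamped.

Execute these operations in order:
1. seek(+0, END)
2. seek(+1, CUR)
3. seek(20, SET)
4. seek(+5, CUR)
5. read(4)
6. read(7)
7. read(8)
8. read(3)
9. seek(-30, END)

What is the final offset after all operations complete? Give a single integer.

Answer: 0

Derivation:
After 1 (seek(+0, END)): offset=30
After 2 (seek(+1, CUR)): offset=30
After 3 (seek(20, SET)): offset=20
After 4 (seek(+5, CUR)): offset=25
After 5 (read(4)): returned 'PR9Q', offset=29
After 6 (read(7)): returned 'N', offset=30
After 7 (read(8)): returned '', offset=30
After 8 (read(3)): returned '', offset=30
After 9 (seek(-30, END)): offset=0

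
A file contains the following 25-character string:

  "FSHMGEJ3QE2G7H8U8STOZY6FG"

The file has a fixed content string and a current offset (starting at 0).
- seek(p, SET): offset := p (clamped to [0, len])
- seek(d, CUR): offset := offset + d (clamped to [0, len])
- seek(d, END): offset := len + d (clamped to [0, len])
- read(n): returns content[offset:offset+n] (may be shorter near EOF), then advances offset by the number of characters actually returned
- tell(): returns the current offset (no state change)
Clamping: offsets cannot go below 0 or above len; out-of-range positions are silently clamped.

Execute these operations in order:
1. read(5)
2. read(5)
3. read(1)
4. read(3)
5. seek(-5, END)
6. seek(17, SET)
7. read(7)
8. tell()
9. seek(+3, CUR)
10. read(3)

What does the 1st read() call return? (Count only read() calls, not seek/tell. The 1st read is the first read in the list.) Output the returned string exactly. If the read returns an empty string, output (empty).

Answer: FSHMG

Derivation:
After 1 (read(5)): returned 'FSHMG', offset=5
After 2 (read(5)): returned 'EJ3QE', offset=10
After 3 (read(1)): returned '2', offset=11
After 4 (read(3)): returned 'G7H', offset=14
After 5 (seek(-5, END)): offset=20
After 6 (seek(17, SET)): offset=17
After 7 (read(7)): returned 'STOZY6F', offset=24
After 8 (tell()): offset=24
After 9 (seek(+3, CUR)): offset=25
After 10 (read(3)): returned '', offset=25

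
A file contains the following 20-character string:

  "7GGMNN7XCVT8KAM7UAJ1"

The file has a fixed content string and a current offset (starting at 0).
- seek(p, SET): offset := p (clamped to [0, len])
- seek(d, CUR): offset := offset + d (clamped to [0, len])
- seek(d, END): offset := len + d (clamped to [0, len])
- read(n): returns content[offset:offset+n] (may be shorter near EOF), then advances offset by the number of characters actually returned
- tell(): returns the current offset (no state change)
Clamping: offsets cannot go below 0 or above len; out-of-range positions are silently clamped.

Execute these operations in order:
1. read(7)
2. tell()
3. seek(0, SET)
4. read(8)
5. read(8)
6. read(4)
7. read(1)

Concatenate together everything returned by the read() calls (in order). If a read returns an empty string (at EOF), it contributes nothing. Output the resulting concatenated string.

Answer: 7GGMNN77GGMNN7XCVT8KAM7UAJ1

Derivation:
After 1 (read(7)): returned '7GGMNN7', offset=7
After 2 (tell()): offset=7
After 3 (seek(0, SET)): offset=0
After 4 (read(8)): returned '7GGMNN7X', offset=8
After 5 (read(8)): returned 'CVT8KAM7', offset=16
After 6 (read(4)): returned 'UAJ1', offset=20
After 7 (read(1)): returned '', offset=20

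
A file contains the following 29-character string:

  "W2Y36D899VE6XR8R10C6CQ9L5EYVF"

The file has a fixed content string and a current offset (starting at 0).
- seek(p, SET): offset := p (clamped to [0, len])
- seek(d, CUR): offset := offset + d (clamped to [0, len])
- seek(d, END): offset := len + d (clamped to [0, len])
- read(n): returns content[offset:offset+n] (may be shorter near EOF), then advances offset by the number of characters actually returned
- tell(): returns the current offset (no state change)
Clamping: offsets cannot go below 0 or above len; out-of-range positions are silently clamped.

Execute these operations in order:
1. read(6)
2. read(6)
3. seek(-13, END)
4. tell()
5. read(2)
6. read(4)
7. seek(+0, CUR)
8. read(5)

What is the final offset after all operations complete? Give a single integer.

Answer: 27

Derivation:
After 1 (read(6)): returned 'W2Y36D', offset=6
After 2 (read(6)): returned '899VE6', offset=12
After 3 (seek(-13, END)): offset=16
After 4 (tell()): offset=16
After 5 (read(2)): returned '10', offset=18
After 6 (read(4)): returned 'C6CQ', offset=22
After 7 (seek(+0, CUR)): offset=22
After 8 (read(5)): returned '9L5EY', offset=27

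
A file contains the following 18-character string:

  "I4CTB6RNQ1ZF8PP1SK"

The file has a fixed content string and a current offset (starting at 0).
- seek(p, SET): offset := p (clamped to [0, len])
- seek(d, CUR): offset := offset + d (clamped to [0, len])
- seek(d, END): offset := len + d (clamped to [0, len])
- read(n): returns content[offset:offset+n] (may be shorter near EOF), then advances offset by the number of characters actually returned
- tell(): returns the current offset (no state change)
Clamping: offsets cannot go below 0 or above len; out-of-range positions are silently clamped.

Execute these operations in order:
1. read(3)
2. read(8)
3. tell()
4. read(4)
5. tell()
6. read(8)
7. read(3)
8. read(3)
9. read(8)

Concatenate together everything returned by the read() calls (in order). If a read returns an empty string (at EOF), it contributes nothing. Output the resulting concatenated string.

After 1 (read(3)): returned 'I4C', offset=3
After 2 (read(8)): returned 'TB6RNQ1Z', offset=11
After 3 (tell()): offset=11
After 4 (read(4)): returned 'F8PP', offset=15
After 5 (tell()): offset=15
After 6 (read(8)): returned '1SK', offset=18
After 7 (read(3)): returned '', offset=18
After 8 (read(3)): returned '', offset=18
After 9 (read(8)): returned '', offset=18

Answer: I4CTB6RNQ1ZF8PP1SK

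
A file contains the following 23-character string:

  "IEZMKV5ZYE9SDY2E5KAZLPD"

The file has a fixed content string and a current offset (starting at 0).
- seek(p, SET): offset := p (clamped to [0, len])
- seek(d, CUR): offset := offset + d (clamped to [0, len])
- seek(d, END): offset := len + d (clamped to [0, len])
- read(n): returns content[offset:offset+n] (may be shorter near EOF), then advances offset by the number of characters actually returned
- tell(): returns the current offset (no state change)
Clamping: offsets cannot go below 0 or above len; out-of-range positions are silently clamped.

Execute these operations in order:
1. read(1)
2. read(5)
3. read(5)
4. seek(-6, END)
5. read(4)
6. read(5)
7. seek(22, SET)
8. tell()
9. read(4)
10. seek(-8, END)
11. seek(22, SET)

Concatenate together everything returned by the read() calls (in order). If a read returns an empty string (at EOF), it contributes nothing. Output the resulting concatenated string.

Answer: IEZMKV5ZYE9KAZLPDD

Derivation:
After 1 (read(1)): returned 'I', offset=1
After 2 (read(5)): returned 'EZMKV', offset=6
After 3 (read(5)): returned '5ZYE9', offset=11
After 4 (seek(-6, END)): offset=17
After 5 (read(4)): returned 'KAZL', offset=21
After 6 (read(5)): returned 'PD', offset=23
After 7 (seek(22, SET)): offset=22
After 8 (tell()): offset=22
After 9 (read(4)): returned 'D', offset=23
After 10 (seek(-8, END)): offset=15
After 11 (seek(22, SET)): offset=22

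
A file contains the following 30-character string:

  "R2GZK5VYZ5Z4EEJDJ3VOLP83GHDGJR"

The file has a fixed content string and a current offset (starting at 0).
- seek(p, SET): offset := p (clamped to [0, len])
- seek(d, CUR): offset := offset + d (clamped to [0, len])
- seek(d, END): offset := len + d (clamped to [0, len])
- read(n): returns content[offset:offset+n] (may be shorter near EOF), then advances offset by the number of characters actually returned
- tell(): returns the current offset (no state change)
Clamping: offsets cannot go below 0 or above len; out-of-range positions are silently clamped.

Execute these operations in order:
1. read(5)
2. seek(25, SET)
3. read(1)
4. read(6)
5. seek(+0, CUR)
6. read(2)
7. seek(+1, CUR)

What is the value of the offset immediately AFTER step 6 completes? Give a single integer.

Answer: 30

Derivation:
After 1 (read(5)): returned 'R2GZK', offset=5
After 2 (seek(25, SET)): offset=25
After 3 (read(1)): returned 'H', offset=26
After 4 (read(6)): returned 'DGJR', offset=30
After 5 (seek(+0, CUR)): offset=30
After 6 (read(2)): returned '', offset=30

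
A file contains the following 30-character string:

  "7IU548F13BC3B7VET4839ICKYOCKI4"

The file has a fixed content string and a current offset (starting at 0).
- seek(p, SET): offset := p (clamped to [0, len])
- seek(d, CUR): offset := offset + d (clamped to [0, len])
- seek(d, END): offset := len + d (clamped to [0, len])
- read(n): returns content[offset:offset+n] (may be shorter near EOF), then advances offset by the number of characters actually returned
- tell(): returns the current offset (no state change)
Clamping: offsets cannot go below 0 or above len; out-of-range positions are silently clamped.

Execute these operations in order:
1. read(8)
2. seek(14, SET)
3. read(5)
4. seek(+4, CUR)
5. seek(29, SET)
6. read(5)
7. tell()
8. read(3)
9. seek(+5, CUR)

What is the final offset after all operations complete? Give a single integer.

After 1 (read(8)): returned '7IU548F1', offset=8
After 2 (seek(14, SET)): offset=14
After 3 (read(5)): returned 'VET48', offset=19
After 4 (seek(+4, CUR)): offset=23
After 5 (seek(29, SET)): offset=29
After 6 (read(5)): returned '4', offset=30
After 7 (tell()): offset=30
After 8 (read(3)): returned '', offset=30
After 9 (seek(+5, CUR)): offset=30

Answer: 30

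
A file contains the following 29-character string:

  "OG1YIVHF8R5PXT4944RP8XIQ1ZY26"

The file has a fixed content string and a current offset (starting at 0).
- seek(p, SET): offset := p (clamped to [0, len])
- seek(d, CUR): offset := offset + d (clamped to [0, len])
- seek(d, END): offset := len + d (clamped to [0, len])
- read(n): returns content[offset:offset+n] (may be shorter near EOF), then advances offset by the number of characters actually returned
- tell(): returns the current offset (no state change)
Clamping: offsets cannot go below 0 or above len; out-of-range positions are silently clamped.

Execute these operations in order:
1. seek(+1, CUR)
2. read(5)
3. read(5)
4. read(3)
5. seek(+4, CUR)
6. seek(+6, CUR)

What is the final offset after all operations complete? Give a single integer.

Answer: 24

Derivation:
After 1 (seek(+1, CUR)): offset=1
After 2 (read(5)): returned 'G1YIV', offset=6
After 3 (read(5)): returned 'HF8R5', offset=11
After 4 (read(3)): returned 'PXT', offset=14
After 5 (seek(+4, CUR)): offset=18
After 6 (seek(+6, CUR)): offset=24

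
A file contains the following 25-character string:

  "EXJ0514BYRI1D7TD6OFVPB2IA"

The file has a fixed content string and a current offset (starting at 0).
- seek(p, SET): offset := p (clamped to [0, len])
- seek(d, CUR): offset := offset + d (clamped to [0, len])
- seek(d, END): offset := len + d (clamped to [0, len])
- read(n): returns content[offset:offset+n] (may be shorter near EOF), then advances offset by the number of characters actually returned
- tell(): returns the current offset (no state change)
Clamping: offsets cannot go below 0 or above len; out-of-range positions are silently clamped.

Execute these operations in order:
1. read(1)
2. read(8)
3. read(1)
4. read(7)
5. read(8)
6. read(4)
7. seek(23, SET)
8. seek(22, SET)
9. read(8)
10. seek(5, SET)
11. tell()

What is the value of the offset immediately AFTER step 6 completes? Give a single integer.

Answer: 25

Derivation:
After 1 (read(1)): returned 'E', offset=1
After 2 (read(8)): returned 'XJ0514BY', offset=9
After 3 (read(1)): returned 'R', offset=10
After 4 (read(7)): returned 'I1D7TD6', offset=17
After 5 (read(8)): returned 'OFVPB2IA', offset=25
After 6 (read(4)): returned '', offset=25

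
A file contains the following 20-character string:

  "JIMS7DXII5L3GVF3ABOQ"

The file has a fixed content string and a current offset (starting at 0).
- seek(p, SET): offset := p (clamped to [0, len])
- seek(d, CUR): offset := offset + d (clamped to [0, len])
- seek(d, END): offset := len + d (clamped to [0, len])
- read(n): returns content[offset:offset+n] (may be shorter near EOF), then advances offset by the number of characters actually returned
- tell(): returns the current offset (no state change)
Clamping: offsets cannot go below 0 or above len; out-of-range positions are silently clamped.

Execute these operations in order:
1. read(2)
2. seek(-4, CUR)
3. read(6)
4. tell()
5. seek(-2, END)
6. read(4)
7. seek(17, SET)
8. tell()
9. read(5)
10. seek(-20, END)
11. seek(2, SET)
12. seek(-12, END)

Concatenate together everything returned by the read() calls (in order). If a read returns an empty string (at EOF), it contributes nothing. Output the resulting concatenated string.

Answer: JIJIMS7DOQBOQ

Derivation:
After 1 (read(2)): returned 'JI', offset=2
After 2 (seek(-4, CUR)): offset=0
After 3 (read(6)): returned 'JIMS7D', offset=6
After 4 (tell()): offset=6
After 5 (seek(-2, END)): offset=18
After 6 (read(4)): returned 'OQ', offset=20
After 7 (seek(17, SET)): offset=17
After 8 (tell()): offset=17
After 9 (read(5)): returned 'BOQ', offset=20
After 10 (seek(-20, END)): offset=0
After 11 (seek(2, SET)): offset=2
After 12 (seek(-12, END)): offset=8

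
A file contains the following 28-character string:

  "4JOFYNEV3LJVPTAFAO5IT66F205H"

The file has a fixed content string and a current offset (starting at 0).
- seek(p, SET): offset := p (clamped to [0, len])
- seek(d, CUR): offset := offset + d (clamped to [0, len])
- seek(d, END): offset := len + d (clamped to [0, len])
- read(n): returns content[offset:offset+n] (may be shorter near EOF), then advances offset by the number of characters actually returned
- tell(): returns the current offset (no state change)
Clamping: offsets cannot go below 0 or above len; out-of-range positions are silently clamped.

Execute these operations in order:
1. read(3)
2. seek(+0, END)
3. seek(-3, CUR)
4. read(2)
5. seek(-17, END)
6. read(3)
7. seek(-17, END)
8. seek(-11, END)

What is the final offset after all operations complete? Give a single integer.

After 1 (read(3)): returned '4JO', offset=3
After 2 (seek(+0, END)): offset=28
After 3 (seek(-3, CUR)): offset=25
After 4 (read(2)): returned '05', offset=27
After 5 (seek(-17, END)): offset=11
After 6 (read(3)): returned 'VPT', offset=14
After 7 (seek(-17, END)): offset=11
After 8 (seek(-11, END)): offset=17

Answer: 17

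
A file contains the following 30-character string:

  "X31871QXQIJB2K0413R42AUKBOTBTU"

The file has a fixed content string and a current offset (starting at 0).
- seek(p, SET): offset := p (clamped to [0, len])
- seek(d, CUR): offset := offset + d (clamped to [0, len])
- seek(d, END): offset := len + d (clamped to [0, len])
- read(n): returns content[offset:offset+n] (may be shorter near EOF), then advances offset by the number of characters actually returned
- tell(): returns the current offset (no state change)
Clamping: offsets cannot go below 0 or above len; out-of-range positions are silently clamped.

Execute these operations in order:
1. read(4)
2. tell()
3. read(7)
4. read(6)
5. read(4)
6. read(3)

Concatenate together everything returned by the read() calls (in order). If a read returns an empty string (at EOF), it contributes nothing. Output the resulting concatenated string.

After 1 (read(4)): returned 'X318', offset=4
After 2 (tell()): offset=4
After 3 (read(7)): returned '71QXQIJ', offset=11
After 4 (read(6)): returned 'B2K041', offset=17
After 5 (read(4)): returned '3R42', offset=21
After 6 (read(3)): returned 'AUK', offset=24

Answer: X31871QXQIJB2K0413R42AUK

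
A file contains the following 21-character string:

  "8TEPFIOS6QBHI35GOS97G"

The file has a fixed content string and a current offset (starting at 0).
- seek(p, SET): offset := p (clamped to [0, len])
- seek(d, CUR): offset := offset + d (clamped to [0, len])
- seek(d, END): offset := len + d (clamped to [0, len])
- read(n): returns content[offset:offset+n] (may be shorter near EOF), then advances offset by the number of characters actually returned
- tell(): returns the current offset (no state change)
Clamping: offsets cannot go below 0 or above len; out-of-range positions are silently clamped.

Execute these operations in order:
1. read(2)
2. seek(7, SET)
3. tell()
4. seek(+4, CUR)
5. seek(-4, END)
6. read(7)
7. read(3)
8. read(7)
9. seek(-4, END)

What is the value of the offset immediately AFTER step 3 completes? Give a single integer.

Answer: 7

Derivation:
After 1 (read(2)): returned '8T', offset=2
After 2 (seek(7, SET)): offset=7
After 3 (tell()): offset=7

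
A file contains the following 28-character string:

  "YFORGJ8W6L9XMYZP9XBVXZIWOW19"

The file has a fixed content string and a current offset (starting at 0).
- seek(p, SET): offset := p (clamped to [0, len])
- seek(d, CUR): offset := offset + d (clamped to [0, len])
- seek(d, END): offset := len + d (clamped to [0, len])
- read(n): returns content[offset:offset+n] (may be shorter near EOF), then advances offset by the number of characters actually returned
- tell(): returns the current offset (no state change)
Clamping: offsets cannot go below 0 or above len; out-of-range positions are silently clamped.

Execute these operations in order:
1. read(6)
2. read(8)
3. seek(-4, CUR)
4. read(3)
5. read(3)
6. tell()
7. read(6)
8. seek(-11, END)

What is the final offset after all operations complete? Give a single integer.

After 1 (read(6)): returned 'YFORGJ', offset=6
After 2 (read(8)): returned '8W6L9XMY', offset=14
After 3 (seek(-4, CUR)): offset=10
After 4 (read(3)): returned '9XM', offset=13
After 5 (read(3)): returned 'YZP', offset=16
After 6 (tell()): offset=16
After 7 (read(6)): returned '9XBVXZ', offset=22
After 8 (seek(-11, END)): offset=17

Answer: 17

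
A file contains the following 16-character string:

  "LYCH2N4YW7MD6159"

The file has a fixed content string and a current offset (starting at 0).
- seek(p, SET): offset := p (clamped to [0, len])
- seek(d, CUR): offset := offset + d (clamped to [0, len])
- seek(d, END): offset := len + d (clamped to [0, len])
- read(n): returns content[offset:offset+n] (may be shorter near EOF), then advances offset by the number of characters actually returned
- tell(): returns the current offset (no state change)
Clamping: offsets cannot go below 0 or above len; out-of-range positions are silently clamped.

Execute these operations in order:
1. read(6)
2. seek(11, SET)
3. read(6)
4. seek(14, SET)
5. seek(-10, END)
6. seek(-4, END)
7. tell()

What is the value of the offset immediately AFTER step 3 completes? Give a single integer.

After 1 (read(6)): returned 'LYCH2N', offset=6
After 2 (seek(11, SET)): offset=11
After 3 (read(6)): returned 'D6159', offset=16

Answer: 16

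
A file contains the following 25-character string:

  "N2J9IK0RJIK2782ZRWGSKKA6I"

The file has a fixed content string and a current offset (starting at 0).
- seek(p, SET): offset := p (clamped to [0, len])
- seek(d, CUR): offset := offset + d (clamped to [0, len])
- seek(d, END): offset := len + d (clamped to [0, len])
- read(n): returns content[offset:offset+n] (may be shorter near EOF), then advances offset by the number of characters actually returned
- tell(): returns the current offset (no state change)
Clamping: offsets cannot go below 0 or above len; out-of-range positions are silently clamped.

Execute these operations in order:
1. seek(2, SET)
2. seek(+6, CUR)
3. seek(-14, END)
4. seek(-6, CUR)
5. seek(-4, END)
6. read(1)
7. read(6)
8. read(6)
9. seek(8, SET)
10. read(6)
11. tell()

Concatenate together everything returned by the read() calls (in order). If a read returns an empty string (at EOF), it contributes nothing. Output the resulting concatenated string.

After 1 (seek(2, SET)): offset=2
After 2 (seek(+6, CUR)): offset=8
After 3 (seek(-14, END)): offset=11
After 4 (seek(-6, CUR)): offset=5
After 5 (seek(-4, END)): offset=21
After 6 (read(1)): returned 'K', offset=22
After 7 (read(6)): returned 'A6I', offset=25
After 8 (read(6)): returned '', offset=25
After 9 (seek(8, SET)): offset=8
After 10 (read(6)): returned 'JIK278', offset=14
After 11 (tell()): offset=14

Answer: KA6IJIK278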